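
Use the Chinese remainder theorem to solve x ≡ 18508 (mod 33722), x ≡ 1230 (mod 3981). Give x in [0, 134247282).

Write x = 18508 + 33722·k. Then 33722·k ≡ 1230 − 18508 ≡ 2627 (mod 3981).
Need 33722⁻¹ mod 3981. Extended Euclid on (3981, 1874):
3981 = 2·1874 + 233
1874 = 8·233 + 10
233 = 23·10 + 3
10 = 3·3 + 1
3 = 3·1 + 0
Back-substitute:
1 = 10 − 3·3
1 = −3·233 + 70·10
1 = 70·1874 − 563·233
1 = −563·3981 + 1196·1874
33722⁻¹ ≡ 1196 (mod 3981), so k ≡ 1196·2627 ≡ 883 (mod 3981).
x = 18508 + 33722·883 = 29795034.

29795034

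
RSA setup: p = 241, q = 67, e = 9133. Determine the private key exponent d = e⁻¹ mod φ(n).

10597

φ(n) = (p−1)(q−1) = 240·66 = 15840.
Need d with 9133·d ≡ 1 (mod 15840). Apply the extended Euclidean algorithm:
15840 = 1·9133 + 6707
9133 = 1·6707 + 2426
6707 = 2·2426 + 1855
2426 = 1·1855 + 571
1855 = 3·571 + 142
571 = 4·142 + 3
142 = 47·3 + 1
3 = 3·1 + 0
Back-substitute:
1 = 142 − 47·3
1 = −47·571 + 189·142
1 = 189·1855 − 614·571
1 = −614·2426 + 803·1855
1 = 803·6707 − 2220·2426
1 = −2220·9133 + 3023·6707
1 = 3023·15840 − 5243·9133
So 9133·(-5243) ≡ 1 (mod 15840), hence d ≡ -5243 ≡ 10597 (mod 15840).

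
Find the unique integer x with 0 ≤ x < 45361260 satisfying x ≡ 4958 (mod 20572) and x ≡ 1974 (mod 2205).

37919154

Write x = 4958 + 20572·k. Then 20572·k ≡ 1974 − 4958 ≡ 1426 (mod 2205).
Need 20572⁻¹ mod 2205. Extended Euclid on (2205, 727):
2205 = 3·727 + 24
727 = 30·24 + 7
24 = 3·7 + 3
7 = 2·3 + 1
3 = 3·1 + 0
Back-substitute:
1 = 7 − 2·3
1 = −2·24 + 7·7
1 = 7·727 − 212·24
1 = −212·2205 + 643·727
20572⁻¹ ≡ 643 (mod 2205), so k ≡ 643·1426 ≡ 1843 (mod 2205).
x = 4958 + 20572·1843 = 37919154.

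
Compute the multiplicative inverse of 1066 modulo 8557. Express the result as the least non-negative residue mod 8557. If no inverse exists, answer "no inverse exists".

Run Euclid on (8557, 1066):
8557 = 8*1066 + 29
1066 = 36*29 + 22
29 = 1*22 + 7
22 = 3*7 + 1
7 = 7*1 + 0
gcd = 1, so the inverse exists. Back-substitute:
1 = 22 − 3·7
1 = −3·29 + 4·22
1 = 4·1066 − 147·29
1 = −147·8557 + 1180·1066
So 1066·1180 ≡ 1 (mod 8557).

1180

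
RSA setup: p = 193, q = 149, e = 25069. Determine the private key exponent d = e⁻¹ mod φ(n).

φ(n) = (p−1)(q−1) = 192·148 = 28416.
Need d with 25069·d ≡ 1 (mod 28416). Apply the extended Euclidean algorithm:
28416 = 1*25069 + 3347
25069 = 7*3347 + 1640
3347 = 2*1640 + 67
1640 = 24*67 + 32
67 = 2*32 + 3
32 = 10*3 + 2
3 = 1*2 + 1
2 = 2*1 + 0
Back-substitute:
1 = 3 − 2
1 = −32 + 11·3
1 = 11·67 − 23·32
1 = −23·1640 + 563·67
1 = 563·3347 − 1149·1640
1 = −1149·25069 + 8606·3347
1 = 8606·28416 − 9755·25069
So 25069·(-9755) ≡ 1 (mod 28416), hence d ≡ -9755 ≡ 18661 (mod 28416).

18661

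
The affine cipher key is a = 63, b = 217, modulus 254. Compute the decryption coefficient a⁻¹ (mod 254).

Extended Euclidean algorithm:
254 = 4·63 + 2
63 = 31·2 + 1
2 = 2·1 + 0
gcd = 1, so the inverse exists. Back-substitute:
1 = 63 − 31·2
1 = −31·254 + 125·63
So 63·125 ≡ 1 (mod 254).

125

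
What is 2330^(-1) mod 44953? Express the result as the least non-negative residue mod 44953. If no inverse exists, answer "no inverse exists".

Apply the Euclidean algorithm to 44953 and 2330:
44953 = 19·2330 + 683
2330 = 3·683 + 281
683 = 2·281 + 121
281 = 2·121 + 39
121 = 3·39 + 4
39 = 9·4 + 3
4 = 1·3 + 1
3 = 3·1 + 0
gcd = 1, so the inverse exists. Back-substitute:
1 = 4 − 3
1 = −39 + 10·4
1 = 10·121 − 31·39
1 = −31·281 + 72·121
1 = 72·683 − 175·281
1 = −175·2330 + 597·683
1 = 597·44953 − 11518·2330
Thus 2330·(-11518) ≡ 1 (mod 44953); reducing, -11518 mod 44953 = 33435.

33435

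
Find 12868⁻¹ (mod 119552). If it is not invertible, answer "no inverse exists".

Compute gcd(12868, 119552):
119552 = 9×12868 + 3740
12868 = 3×3740 + 1648
3740 = 2×1648 + 444
1648 = 3×444 + 316
444 = 1×316 + 128
316 = 2×128 + 60
128 = 2×60 + 8
60 = 7×8 + 4
8 = 2×4 + 0
gcd(12868, 119552) = 4 ≠ 1, so 12868 has no multiplicative inverse modulo 119552.

no inverse exists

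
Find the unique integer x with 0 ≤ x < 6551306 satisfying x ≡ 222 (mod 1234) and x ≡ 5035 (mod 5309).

Write x = 222 + 1234·k. Then 1234·k ≡ 5035 − 222 ≡ 4813 (mod 5309).
Need 1234⁻¹ mod 5309. Extended Euclid on (5309, 1234):
5309 = 4·1234 + 373
1234 = 3·373 + 115
373 = 3·115 + 28
115 = 4·28 + 3
28 = 9·3 + 1
3 = 3·1 + 0
Back-substitute:
1 = 28 − 9·3
1 = −9·115 + 37·28
1 = 37·373 − 120·115
1 = −120·1234 + 397·373
1 = 397·5309 − 1708·1234
1234⁻¹ ≡ 3601 (mod 5309), so k ≡ 3601·4813 ≡ 3037 (mod 5309).
x = 222 + 1234·3037 = 3747880.

3747880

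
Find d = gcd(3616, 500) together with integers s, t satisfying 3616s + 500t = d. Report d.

4

Repeated division:
3616 = 7*500 + 116
500 = 4*116 + 36
116 = 3*36 + 8
36 = 4*8 + 4
8 = 2*4 + 0
gcd(3616, 500) = 4.
Working backward:
4 = 36 − 4·8
4 = −4·116 + 13·36
4 = 13·500 − 56·116
4 = −56·3616 + 405·500
So 4 = (-56)·3616 + (405)·500.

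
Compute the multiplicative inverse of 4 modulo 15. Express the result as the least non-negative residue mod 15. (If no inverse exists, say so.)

Run Euclid on (15, 4):
15 = 3×4 + 3
4 = 1×3 + 1
3 = 3×1 + 0
The gcd is 1. Working backward:
1 = 4 − 3
1 = −15 + 4·4
So 4·4 ≡ 1 (mod 15).

4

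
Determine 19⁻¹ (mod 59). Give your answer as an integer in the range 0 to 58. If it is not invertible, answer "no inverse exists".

28

Run Euclid on (59, 19):
59 = 3×19 + 2
19 = 9×2 + 1
2 = 2×1 + 0
gcd = 1, so the inverse exists. Back-substitute:
1 = 19 − 9·2
1 = −9·59 + 28·19
So 19·28 ≡ 1 (mod 59).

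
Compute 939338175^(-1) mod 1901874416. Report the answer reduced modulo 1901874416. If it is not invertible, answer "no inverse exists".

1448876159

Run Euclid on (1901874416, 939338175):
1901874416 = 2×939338175 + 23198066
939338175 = 40×23198066 + 11415535
23198066 = 2×11415535 + 366996
11415535 = 31×366996 + 38659
366996 = 9×38659 + 19065
38659 = 2×19065 + 529
19065 = 36×529 + 21
529 = 25×21 + 4
21 = 5×4 + 1
4 = 4×1 + 0
Since gcd(939338175, 1901874416) = 1, back-substitute to write 1 as a combination:
1 = 21 − 5·4
1 = −5·529 + 126·21
1 = 126·19065 − 4541·529
1 = −4541·38659 + 9208·19065
1 = 9208·366996 − 87413·38659
1 = −87413·11415535 + 2719011·366996
1 = 2719011·23198066 − 5525435·11415535
1 = −5525435·939338175 + 223736411·23198066
1 = 223736411·1901874416 − 452998257·939338175
Hence 939338175⁻¹ ≡ -452998257 ≡ 1448876159 (mod 1901874416).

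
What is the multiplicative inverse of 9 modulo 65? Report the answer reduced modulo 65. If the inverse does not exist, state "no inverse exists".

Apply the Euclidean algorithm to 65 and 9:
65 = 7*9 + 2
9 = 4*2 + 1
2 = 2*1 + 0
Since gcd(9, 65) = 1, back-substitute to write 1 as a combination:
1 = 9 − 4·2
1 = −4·65 + 29·9
So 9·29 ≡ 1 (mod 65).

29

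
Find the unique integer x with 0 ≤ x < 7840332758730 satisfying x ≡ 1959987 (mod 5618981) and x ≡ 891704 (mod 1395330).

5292447117134

Write x = 1959987 + 5618981·k. Then 5618981·k ≡ 891704 − 1959987 ≡ 327047 (mod 1395330).
Need 5618981⁻¹ mod 1395330. Extended Euclid on (1395330, 37661):
1395330 = 37×37661 + 1873
37661 = 20×1873 + 201
1873 = 9×201 + 64
201 = 3×64 + 9
64 = 7×9 + 1
9 = 9×1 + 0
Back-substitute:
1 = 64 − 7·9
1 = −7·201 + 22·64
1 = 22·1873 − 205·201
1 = −205·37661 + 4122·1873
1 = 4122·1395330 − 152719·37661
5618981⁻¹ ≡ 1242611 (mod 1395330), so k ≡ 1242611·327047 ≡ 941887 (mod 1395330).
x = 1959987 + 5618981·941887 = 5292447117134.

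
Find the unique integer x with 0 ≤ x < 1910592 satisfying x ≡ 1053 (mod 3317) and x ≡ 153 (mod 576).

Write x = 1053 + 3317·k. Then 3317·k ≡ 153 − 1053 ≡ 252 (mod 576).
Need 3317⁻¹ mod 576. Extended Euclid on (576, 437):
576 = 1·437 + 139
437 = 3·139 + 20
139 = 6·20 + 19
20 = 1·19 + 1
19 = 19·1 + 0
Back-substitute:
1 = 20 − 19
1 = −139 + 7·20
1 = 7·437 − 22·139
1 = −22·576 + 29·437
3317⁻¹ ≡ 29 (mod 576), so k ≡ 29·252 ≡ 396 (mod 576).
x = 1053 + 3317·396 = 1314585.

1314585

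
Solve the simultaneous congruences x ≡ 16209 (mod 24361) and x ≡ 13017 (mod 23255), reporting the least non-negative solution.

Write x = 16209 + 24361·k. Then 24361·k ≡ 13017 − 16209 ≡ 20063 (mod 23255).
Need 24361⁻¹ mod 23255. Extended Euclid on (23255, 1106):
23255 = 21×1106 + 29
1106 = 38×29 + 4
29 = 7×4 + 1
4 = 4×1 + 0
Back-substitute:
1 = 29 − 7·4
1 = −7·1106 + 267·29
1 = 267·23255 − 5614·1106
24361⁻¹ ≡ 17641 (mod 23255), so k ≡ 17641·20063 ≡ 13538 (mod 23255).
x = 16209 + 24361·13538 = 329815427.

329815427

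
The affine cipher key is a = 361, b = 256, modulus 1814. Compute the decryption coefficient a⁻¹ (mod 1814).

Extended Euclidean algorithm:
1814 = 5*361 + 9
361 = 40*9 + 1
9 = 9*1 + 0
Since gcd(361, 1814) = 1, back-substitute to write 1 as a combination:
1 = 361 − 40·9
1 = −40·1814 + 201·361
So 361·201 ≡ 1 (mod 1814).

201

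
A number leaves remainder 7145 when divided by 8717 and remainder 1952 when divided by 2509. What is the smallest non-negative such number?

Write x = 7145 + 8717·k. Then 8717·k ≡ 1952 − 7145 ≡ 2334 (mod 2509).
Need 8717⁻¹ mod 2509. Extended Euclid on (2509, 1190):
2509 = 2·1190 + 129
1190 = 9·129 + 29
129 = 4·29 + 13
29 = 2·13 + 3
13 = 4·3 + 1
3 = 3·1 + 0
Back-substitute:
1 = 13 − 4·3
1 = −4·29 + 9·13
1 = 9·129 − 40·29
1 = −40·1190 + 369·129
1 = 369·2509 − 778·1190
8717⁻¹ ≡ 1731 (mod 2509), so k ≡ 1731·2334 ≡ 664 (mod 2509).
x = 7145 + 8717·664 = 5795233.

5795233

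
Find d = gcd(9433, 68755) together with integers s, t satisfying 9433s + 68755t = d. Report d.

Euclidean algorithm:
68755 = 7*9433 + 2724
9433 = 3*2724 + 1261
2724 = 2*1261 + 202
1261 = 6*202 + 49
202 = 4*49 + 6
49 = 8*6 + 1
6 = 6*1 + 0
gcd(9433, 68755) = 1.
Working backward:
1 = 49 − 8·6
1 = −8·202 + 33·49
1 = 33·1261 − 206·202
1 = −206·2724 + 445·1261
1 = 445·9433 − 1541·2724
1 = −1541·68755 + 11232·9433
So 1 = (-1541)·68755 + (11232)·9433.

1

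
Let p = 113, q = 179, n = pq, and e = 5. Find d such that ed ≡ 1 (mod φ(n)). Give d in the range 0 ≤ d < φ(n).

15949

φ(n) = (p−1)(q−1) = 112·178 = 19936.
Need d with 5·d ≡ 1 (mod 19936). Apply the extended Euclidean algorithm:
19936 = 3987·5 + 1
5 = 5·1 + 0
Back-substitute:
1 = 19936 − 3987·5
So 5·(-3987) ≡ 1 (mod 19936), hence d ≡ -3987 ≡ 15949 (mod 19936).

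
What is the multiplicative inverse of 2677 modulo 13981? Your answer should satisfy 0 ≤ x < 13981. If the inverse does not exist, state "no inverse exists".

Run Euclid on (13981, 2677):
13981 = 5*2677 + 596
2677 = 4*596 + 293
596 = 2*293 + 10
293 = 29*10 + 3
10 = 3*3 + 1
3 = 3*1 + 0
Since gcd(2677, 13981) = 1, back-substitute to write 1 as a combination:
1 = 10 − 3·3
1 = −3·293 + 88·10
1 = 88·596 − 179·293
1 = −179·2677 + 804·596
1 = 804·13981 − 4199·2677
Thus 2677·(-4199) ≡ 1 (mod 13981); reducing, -4199 mod 13981 = 9782.

9782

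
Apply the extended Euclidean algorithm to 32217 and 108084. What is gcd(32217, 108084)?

Euclidean algorithm:
108084 = 3·32217 + 11433
32217 = 2·11433 + 9351
11433 = 1·9351 + 2082
9351 = 4·2082 + 1023
2082 = 2·1023 + 36
1023 = 28·36 + 15
36 = 2·15 + 6
15 = 2·6 + 3
6 = 2·3 + 0
gcd(32217, 108084) = 3.
Express as a combination:
3 = 15 − 2·6
3 = −2·36 + 5·15
3 = 5·1023 − 142·36
3 = −142·2082 + 289·1023
3 = 289·9351 − 1298·2082
3 = −1298·11433 + 1587·9351
3 = 1587·32217 − 4472·11433
3 = −4472·108084 + 15003·32217
So 3 = (-4472)·108084 + (15003)·32217.

3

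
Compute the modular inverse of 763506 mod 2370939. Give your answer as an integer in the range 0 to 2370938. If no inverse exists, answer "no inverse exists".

Compute gcd(763506, 2370939):
2370939 = 3×763506 + 80421
763506 = 9×80421 + 39717
80421 = 2×39717 + 987
39717 = 40×987 + 237
987 = 4×237 + 39
237 = 6×39 + 3
39 = 13×3 + 0
gcd(763506, 2370939) = 3 ≠ 1, so 763506 has no multiplicative inverse modulo 2370939.

no inverse exists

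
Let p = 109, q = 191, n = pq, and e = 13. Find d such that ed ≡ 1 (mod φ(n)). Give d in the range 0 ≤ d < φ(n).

3157

φ(n) = (p−1)(q−1) = 108·190 = 20520.
Need d with 13·d ≡ 1 (mod 20520). Apply the extended Euclidean algorithm:
20520 = 1578×13 + 6
13 = 2×6 + 1
6 = 6×1 + 0
Back-substitute:
1 = 13 − 2·6
1 = −2·20520 + 3157·13
So 13·3157 ≡ 1 (mod 20520), hence d = 3157.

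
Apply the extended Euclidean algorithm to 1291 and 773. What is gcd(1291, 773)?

1

Repeated division:
1291 = 1×773 + 518
773 = 1×518 + 255
518 = 2×255 + 8
255 = 31×8 + 7
8 = 1×7 + 1
7 = 7×1 + 0
gcd(1291, 773) = 1.
Express as a combination:
1 = 8 − 7
1 = −255 + 32·8
1 = 32·518 − 65·255
1 = −65·773 + 97·518
1 = 97·1291 − 162·773
So 1 = (97)·1291 + (-162)·773.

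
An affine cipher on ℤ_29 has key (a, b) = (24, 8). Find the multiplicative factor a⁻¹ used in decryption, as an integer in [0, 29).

Extended Euclidean algorithm:
29 = 1·24 + 5
24 = 4·5 + 4
5 = 1·4 + 1
4 = 4·1 + 0
The gcd is 1. Working backward:
1 = 5 − 4
1 = −24 + 5·5
1 = 5·29 − 6·24
Hence 24⁻¹ ≡ -6 ≡ 23 (mod 29).

23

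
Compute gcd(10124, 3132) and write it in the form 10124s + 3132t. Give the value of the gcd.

Euclidean algorithm:
10124 = 3·3132 + 728
3132 = 4·728 + 220
728 = 3·220 + 68
220 = 3·68 + 16
68 = 4·16 + 4
16 = 4·4 + 0
gcd(10124, 3132) = 4.
Back-substituting:
4 = 68 − 4·16
4 = −4·220 + 13·68
4 = 13·728 − 43·220
4 = −43·3132 + 185·728
4 = 185·10124 − 598·3132
So 4 = (185)·10124 + (-598)·3132.

4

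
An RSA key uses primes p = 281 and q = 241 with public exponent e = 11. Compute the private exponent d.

61091

φ(n) = (p−1)(q−1) = 280·240 = 67200.
Need d with 11·d ≡ 1 (mod 67200). Apply the extended Euclidean algorithm:
67200 = 6109*11 + 1
11 = 11*1 + 0
Back-substitute:
1 = 67200 − 6109·11
So 11·(-6109) ≡ 1 (mod 67200), hence d ≡ -6109 ≡ 61091 (mod 67200).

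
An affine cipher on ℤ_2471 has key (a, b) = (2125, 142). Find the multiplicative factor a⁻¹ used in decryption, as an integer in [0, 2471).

807

Run Euclid on (2471, 2125):
2471 = 1*2125 + 346
2125 = 6*346 + 49
346 = 7*49 + 3
49 = 16*3 + 1
3 = 3*1 + 0
Since gcd(2125, 2471) = 1, back-substitute to write 1 as a combination:
1 = 49 − 16·3
1 = −16·346 + 113·49
1 = 113·2125 − 694·346
1 = −694·2471 + 807·2125
So 2125·807 ≡ 1 (mod 2471).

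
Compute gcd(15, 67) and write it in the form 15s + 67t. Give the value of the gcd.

1

Repeated division:
67 = 4×15 + 7
15 = 2×7 + 1
7 = 7×1 + 0
gcd(15, 67) = 1.
Back-substituting:
1 = 15 − 2·7
1 = −2·67 + 9·15
So 1 = (-2)·67 + (9)·15.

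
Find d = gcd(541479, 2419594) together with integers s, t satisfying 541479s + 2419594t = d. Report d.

Apply Euclid's algorithm to 2419594 and 541479:
2419594 = 4·541479 + 253678
541479 = 2·253678 + 34123
253678 = 7·34123 + 14817
34123 = 2·14817 + 4489
14817 = 3·4489 + 1350
4489 = 3·1350 + 439
1350 = 3·439 + 33
439 = 13·33 + 10
33 = 3·10 + 3
10 = 3·3 + 1
3 = 3·1 + 0
gcd(541479, 2419594) = 1.
Express as a combination:
1 = 10 − 3·3
1 = −3·33 + 10·10
1 = 10·439 − 133·33
1 = −133·1350 + 409·439
1 = 409·4489 − 1360·1350
1 = −1360·14817 + 4489·4489
1 = 4489·34123 − 10338·14817
1 = −10338·253678 + 76855·34123
1 = 76855·541479 − 164048·253678
1 = −164048·2419594 + 733047·541479
So 1 = (-164048)·2419594 + (733047)·541479.

1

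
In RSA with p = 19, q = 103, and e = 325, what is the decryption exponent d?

φ(n) = (p−1)(q−1) = 18·102 = 1836.
Need d with 325·d ≡ 1 (mod 1836). Apply the extended Euclidean algorithm:
1836 = 5×325 + 211
325 = 1×211 + 114
211 = 1×114 + 97
114 = 1×97 + 17
97 = 5×17 + 12
17 = 1×12 + 5
12 = 2×5 + 2
5 = 2×2 + 1
2 = 2×1 + 0
Back-substitute:
1 = 5 − 2·2
1 = −2·12 + 5·5
1 = 5·17 − 7·12
1 = −7·97 + 40·17
1 = 40·114 − 47·97
1 = −47·211 + 87·114
1 = 87·325 − 134·211
1 = −134·1836 + 757·325
So 325·757 ≡ 1 (mod 1836), hence d = 757.

757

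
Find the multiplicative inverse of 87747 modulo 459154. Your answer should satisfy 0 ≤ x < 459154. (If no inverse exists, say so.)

gcd(459154, 87747) by repeated division:
459154 = 5·87747 + 20419
87747 = 4·20419 + 6071
20419 = 3·6071 + 2206
6071 = 2·2206 + 1659
2206 = 1·1659 + 547
1659 = 3·547 + 18
547 = 30·18 + 7
18 = 2·7 + 4
7 = 1·4 + 3
4 = 1·3 + 1
3 = 3·1 + 0
The gcd is 1. Working backward:
1 = 4 − 3
1 = −7 + 2·4
1 = 2·18 − 5·7
1 = −5·547 + 152·18
1 = 152·1659 − 461·547
1 = −461·2206 + 613·1659
1 = 613·6071 − 1687·2206
1 = −1687·20419 + 5674·6071
1 = 5674·87747 − 24383·20419
1 = −24383·459154 + 127589·87747
So 87747·127589 ≡ 1 (mod 459154).

127589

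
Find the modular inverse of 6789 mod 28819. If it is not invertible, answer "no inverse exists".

Run Euclid on (28819, 6789):
28819 = 4×6789 + 1663
6789 = 4×1663 + 137
1663 = 12×137 + 19
137 = 7×19 + 4
19 = 4×4 + 3
4 = 1×3 + 1
3 = 3×1 + 0
gcd = 1, so the inverse exists. Back-substitute:
1 = 4 − 3
1 = −19 + 5·4
1 = 5·137 − 36·19
1 = −36·1663 + 437·137
1 = 437·6789 − 1784·1663
1 = −1784·28819 + 7573·6789
So 6789·7573 ≡ 1 (mod 28819).

7573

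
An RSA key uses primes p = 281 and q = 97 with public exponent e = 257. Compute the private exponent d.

17153

φ(n) = (p−1)(q−1) = 280·96 = 26880.
Need d with 257·d ≡ 1 (mod 26880). Apply the extended Euclidean algorithm:
26880 = 104×257 + 152
257 = 1×152 + 105
152 = 1×105 + 47
105 = 2×47 + 11
47 = 4×11 + 3
11 = 3×3 + 2
3 = 1×2 + 1
2 = 2×1 + 0
Back-substitute:
1 = 3 − 2
1 = −11 + 4·3
1 = 4·47 − 17·11
1 = −17·105 + 38·47
1 = 38·152 − 55·105
1 = −55·257 + 93·152
1 = 93·26880 − 9727·257
So 257·(-9727) ≡ 1 (mod 26880), hence d ≡ -9727 ≡ 17153 (mod 26880).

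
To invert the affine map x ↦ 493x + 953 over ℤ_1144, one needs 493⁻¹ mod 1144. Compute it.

181

Extended Euclidean algorithm:
1144 = 2·493 + 158
493 = 3·158 + 19
158 = 8·19 + 6
19 = 3·6 + 1
6 = 6·1 + 0
Since gcd(493, 1144) = 1, back-substitute to write 1 as a combination:
1 = 19 − 3·6
1 = −3·158 + 25·19
1 = 25·493 − 78·158
1 = −78·1144 + 181·493
So 493·181 ≡ 1 (mod 1144).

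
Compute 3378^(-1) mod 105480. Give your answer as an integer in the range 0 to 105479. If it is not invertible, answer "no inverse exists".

no inverse exists

Euclidean algorithm on 105480, 3378:
105480 = 31·3378 + 762
3378 = 4·762 + 330
762 = 2·330 + 102
330 = 3·102 + 24
102 = 4·24 + 6
24 = 4·6 + 0
Since gcd = 6 > 1, 3378 is not a unit mod 105480.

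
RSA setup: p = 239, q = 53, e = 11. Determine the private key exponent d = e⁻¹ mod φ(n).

φ(n) = (p−1)(q−1) = 238·52 = 12376.
Need d with 11·d ≡ 1 (mod 12376). Apply the extended Euclidean algorithm:
12376 = 1125×11 + 1
11 = 11×1 + 0
Back-substitute:
1 = 12376 − 1125·11
So 11·(-1125) ≡ 1 (mod 12376), hence d ≡ -1125 ≡ 11251 (mod 12376).

11251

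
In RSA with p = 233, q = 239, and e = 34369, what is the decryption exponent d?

φ(n) = (p−1)(q−1) = 232·238 = 55216.
Need d with 34369·d ≡ 1 (mod 55216). Apply the extended Euclidean algorithm:
55216 = 1×34369 + 20847
34369 = 1×20847 + 13522
20847 = 1×13522 + 7325
13522 = 1×7325 + 6197
7325 = 1×6197 + 1128
6197 = 5×1128 + 557
1128 = 2×557 + 14
557 = 39×14 + 11
14 = 1×11 + 3
11 = 3×3 + 2
3 = 1×2 + 1
2 = 2×1 + 0
Back-substitute:
1 = 3 − 2
1 = −11 + 4·3
1 = 4·14 − 5·11
1 = −5·557 + 199·14
1 = 199·1128 − 403·557
1 = −403·6197 + 2214·1128
1 = 2214·7325 − 2617·6197
1 = −2617·13522 + 4831·7325
1 = 4831·20847 − 7448·13522
1 = −7448·34369 + 12279·20847
1 = 12279·55216 − 19727·34369
So 34369·(-19727) ≡ 1 (mod 55216), hence d ≡ -19727 ≡ 35489 (mod 55216).

35489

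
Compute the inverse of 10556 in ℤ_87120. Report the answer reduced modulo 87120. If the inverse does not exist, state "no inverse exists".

no inverse exists

Euclidean algorithm on 87120, 10556:
87120 = 8×10556 + 2672
10556 = 3×2672 + 2540
2672 = 1×2540 + 132
2540 = 19×132 + 32
132 = 4×32 + 4
32 = 8×4 + 0
Since gcd = 4 > 1, 10556 is not a unit mod 87120.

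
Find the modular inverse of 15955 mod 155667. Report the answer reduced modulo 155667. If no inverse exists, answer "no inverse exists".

Extended Euclidean algorithm:
155667 = 9·15955 + 12072
15955 = 1·12072 + 3883
12072 = 3·3883 + 423
3883 = 9·423 + 76
423 = 5·76 + 43
76 = 1·43 + 33
43 = 1·33 + 10
33 = 3·10 + 3
10 = 3·3 + 1
3 = 3·1 + 0
gcd = 1, so the inverse exists. Back-substitute:
1 = 10 − 3·3
1 = −3·33 + 10·10
1 = 10·43 − 13·33
1 = −13·76 + 23·43
1 = 23·423 − 128·76
1 = −128·3883 + 1175·423
1 = 1175·12072 − 3653·3883
1 = −3653·15955 + 4828·12072
1 = 4828·155667 − 47105·15955
So 15955·(-47105) ≡ 1 (mod 155667), and -47105 ≡ 108562 (mod 155667).

108562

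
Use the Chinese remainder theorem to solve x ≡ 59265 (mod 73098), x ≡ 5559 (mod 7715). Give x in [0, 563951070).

Write x = 59265 + 73098·k. Then 73098·k ≡ 5559 − 59265 ≡ 299 (mod 7715).
Need 73098⁻¹ mod 7715. Extended Euclid on (7715, 3663):
7715 = 2*3663 + 389
3663 = 9*389 + 162
389 = 2*162 + 65
162 = 2*65 + 32
65 = 2*32 + 1
32 = 32*1 + 0
Back-substitute:
1 = 65 − 2·32
1 = −2·162 + 5·65
1 = 5·389 − 12·162
1 = −12·3663 + 113·389
1 = 113·7715 − 238·3663
73098⁻¹ ≡ 7477 (mod 7715), so k ≡ 7477·299 ≡ 5988 (mod 7715).
x = 59265 + 73098·5988 = 437770089.

437770089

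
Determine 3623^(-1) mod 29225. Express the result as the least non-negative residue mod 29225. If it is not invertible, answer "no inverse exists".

gcd(29225, 3623) by repeated division:
29225 = 8×3623 + 241
3623 = 15×241 + 8
241 = 30×8 + 1
8 = 8×1 + 0
The gcd is 1. Working backward:
1 = 241 − 30·8
1 = −30·3623 + 451·241
1 = 451·29225 − 3638·3623
Hence 3623⁻¹ ≡ -3638 ≡ 25587 (mod 29225).

25587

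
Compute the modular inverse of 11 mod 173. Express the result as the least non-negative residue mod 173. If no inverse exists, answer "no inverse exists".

gcd(173, 11) by repeated division:
173 = 15·11 + 8
11 = 1·8 + 3
8 = 2·3 + 2
3 = 1·2 + 1
2 = 2·1 + 0
gcd = 1, so the inverse exists. Back-substitute:
1 = 3 − 2
1 = −8 + 3·3
1 = 3·11 − 4·8
1 = −4·173 + 63·11
So 11·63 ≡ 1 (mod 173).

63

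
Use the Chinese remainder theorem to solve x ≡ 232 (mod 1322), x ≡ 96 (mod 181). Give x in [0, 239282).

Write x = 232 + 1322·k. Then 1322·k ≡ 96 − 232 ≡ 45 (mod 181).
Need 1322⁻¹ mod 181. Extended Euclid on (181, 55):
181 = 3*55 + 16
55 = 3*16 + 7
16 = 2*7 + 2
7 = 3*2 + 1
2 = 2*1 + 0
Back-substitute:
1 = 7 − 3·2
1 = −3·16 + 7·7
1 = 7·55 − 24·16
1 = −24·181 + 79·55
1322⁻¹ ≡ 79 (mod 181), so k ≡ 79·45 ≡ 116 (mod 181).
x = 232 + 1322·116 = 153584.

153584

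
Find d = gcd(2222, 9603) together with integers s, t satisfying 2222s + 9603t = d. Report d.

11

Euclidean algorithm:
9603 = 4·2222 + 715
2222 = 3·715 + 77
715 = 9·77 + 22
77 = 3·22 + 11
22 = 2·11 + 0
gcd(2222, 9603) = 11.
Express as a combination:
11 = 77 − 3·22
11 = −3·715 + 28·77
11 = 28·2222 − 87·715
11 = −87·9603 + 376·2222
So 11 = (-87)·9603 + (376)·2222.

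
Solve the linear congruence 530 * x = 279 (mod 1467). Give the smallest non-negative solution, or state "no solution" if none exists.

First find gcd(530, 1467):
1467 = 2*530 + 407
530 = 1*407 + 123
407 = 3*123 + 38
123 = 3*38 + 9
38 = 4*9 + 2
9 = 4*2 + 1
2 = 2*1 + 0
gcd = 1, so a unique solution mod 1467 exists.
Back-substitute for the Bézout coefficients:
1 = 9 − 4·2
1 = −4·38 + 17·9
1 = 17·123 − 55·38
1 = −55·407 + 182·123
1 = 182·530 − 237·407
1 = −237·1467 + 656·530
So 530·(656) ≡ 1 (mod 1467), giving 530⁻¹ ≡ 656.
x ≡ 530⁻¹·279 ≡ 656·279 ≡ 1116 (mod 1467).

1116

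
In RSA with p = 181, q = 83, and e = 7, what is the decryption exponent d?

φ(n) = (p−1)(q−1) = 180·82 = 14760.
Need d with 7·d ≡ 1 (mod 14760). Apply the extended Euclidean algorithm:
14760 = 2108*7 + 4
7 = 1*4 + 3
4 = 1*3 + 1
3 = 3*1 + 0
Back-substitute:
1 = 4 − 3
1 = −7 + 2·4
1 = 2·14760 − 4217·7
So 7·(-4217) ≡ 1 (mod 14760), hence d ≡ -4217 ≡ 10543 (mod 14760).

10543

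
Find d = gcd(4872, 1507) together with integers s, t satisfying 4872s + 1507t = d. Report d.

Euclidean algorithm:
4872 = 3*1507 + 351
1507 = 4*351 + 103
351 = 3*103 + 42
103 = 2*42 + 19
42 = 2*19 + 4
19 = 4*4 + 3
4 = 1*3 + 1
3 = 3*1 + 0
gcd(4872, 1507) = 1.
Back-substituting:
1 = 4 − 3
1 = −19 + 5·4
1 = 5·42 − 11·19
1 = −11·103 + 27·42
1 = 27·351 − 92·103
1 = −92·1507 + 395·351
1 = 395·4872 − 1277·1507
So 1 = (395)·4872 + (-1277)·1507.

1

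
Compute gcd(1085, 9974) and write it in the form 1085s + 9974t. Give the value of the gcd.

Euclidean algorithm:
9974 = 9*1085 + 209
1085 = 5*209 + 40
209 = 5*40 + 9
40 = 4*9 + 4
9 = 2*4 + 1
4 = 4*1 + 0
gcd(1085, 9974) = 1.
Express as a combination:
1 = 9 − 2·4
1 = −2·40 + 9·9
1 = 9·209 − 47·40
1 = −47·1085 + 244·209
1 = 244·9974 − 2243·1085
So 1 = (244)·9974 + (-2243)·1085.

1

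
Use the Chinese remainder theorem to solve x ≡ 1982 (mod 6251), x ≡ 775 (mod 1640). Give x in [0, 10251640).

Write x = 1982 + 6251·k. Then 6251·k ≡ 775 − 1982 ≡ 433 (mod 1640).
Need 6251⁻¹ mod 1640. Extended Euclid on (1640, 1331):
1640 = 1×1331 + 309
1331 = 4×309 + 95
309 = 3×95 + 24
95 = 3×24 + 23
24 = 1×23 + 1
23 = 23×1 + 0
Back-substitute:
1 = 24 − 23
1 = −95 + 4·24
1 = 4·309 − 13·95
1 = −13·1331 + 56·309
1 = 56·1640 − 69·1331
6251⁻¹ ≡ 1571 (mod 1640), so k ≡ 1571·433 ≡ 1283 (mod 1640).
x = 1982 + 6251·1283 = 8022015.

8022015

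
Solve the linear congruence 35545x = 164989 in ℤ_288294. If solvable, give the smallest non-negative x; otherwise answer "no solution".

First find gcd(35545, 288294):
288294 = 8*35545 + 3934
35545 = 9*3934 + 139
3934 = 28*139 + 42
139 = 3*42 + 13
42 = 3*13 + 3
13 = 4*3 + 1
3 = 3*1 + 0
gcd = 1, so a unique solution mod 288294 exists.
Back-substitute for the Bézout coefficients:
1 = 13 − 4·3
1 = −4·42 + 13·13
1 = 13·139 − 43·42
1 = −43·3934 + 1217·139
1 = 1217·35545 − 10996·3934
1 = −10996·288294 + 89185·35545
So 35545·(89185) ≡ 1 (mod 288294), giving 35545⁻¹ ≡ 89185.
x ≡ 35545⁻¹·164989 ≡ 89185·164989 ≡ 18205 (mod 288294).

18205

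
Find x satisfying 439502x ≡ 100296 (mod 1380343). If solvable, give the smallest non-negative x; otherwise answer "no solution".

880319

First find gcd(439502, 1380343):
1380343 = 3×439502 + 61837
439502 = 7×61837 + 6643
61837 = 9×6643 + 2050
6643 = 3×2050 + 493
2050 = 4×493 + 78
493 = 6×78 + 25
78 = 3×25 + 3
25 = 8×3 + 1
3 = 3×1 + 0
gcd = 1, so a unique solution mod 1380343 exists.
Back-substitute for the Bézout coefficients:
1 = 25 − 8·3
1 = −8·78 + 25·25
1 = 25·493 − 158·78
1 = −158·2050 + 657·493
1 = 657·6643 − 2129·2050
1 = −2129·61837 + 19818·6643
1 = 19818·439502 − 140855·61837
1 = −140855·1380343 + 442383·439502
So 439502·(442383) ≡ 1 (mod 1380343), giving 439502⁻¹ ≡ 442383.
x ≡ 439502⁻¹·100296 ≡ 442383·100296 ≡ 880319 (mod 1380343).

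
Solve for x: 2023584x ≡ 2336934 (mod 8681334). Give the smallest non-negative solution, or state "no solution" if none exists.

806360

First find gcd(2023584, 8681334):
8681334 = 4×2023584 + 586998
2023584 = 3×586998 + 262590
586998 = 2×262590 + 61818
262590 = 4×61818 + 15318
61818 = 4×15318 + 546
15318 = 28×546 + 30
546 = 18×30 + 6
30 = 5×6 + 0
gcd = 6 and 6 | 2336934, so solutions exist. Divide through by 6: 337264x ≡ 389489 (mod 1446889).
Now find 337264⁻¹ mod 1446889:
1446889 = 4·337264 + 97833
337264 = 3·97833 + 43765
97833 = 2·43765 + 10303
43765 = 4·10303 + 2553
10303 = 4·2553 + 91
2553 = 28·91 + 5
91 = 18·5 + 1
5 = 5·1 + 0
Back-substitute:
1 = 91 − 18·5
1 = −18·2553 + 505·91
1 = 505·10303 − 2038·2553
1 = −2038·43765 + 8657·10303
1 = 8657·97833 − 19352·43765
1 = −19352·337264 + 66713·97833
1 = 66713·1446889 − 286204·337264
So 337264·(-286204) ≡ 1 (mod 1446889), i.e. 337264⁻¹ ≡ 1160685.
Then x ≡ 1160685·389489 ≡ 806360 (mod 1446889); the smallest non-negative solution is x = 806360.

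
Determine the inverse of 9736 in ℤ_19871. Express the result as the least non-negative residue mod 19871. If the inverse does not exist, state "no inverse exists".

10060

gcd(19871, 9736) by repeated division:
19871 = 2*9736 + 399
9736 = 24*399 + 160
399 = 2*160 + 79
160 = 2*79 + 2
79 = 39*2 + 1
2 = 2*1 + 0
The gcd is 1. Working backward:
1 = 79 − 39·2
1 = −39·160 + 79·79
1 = 79·399 − 197·160
1 = −197·9736 + 4807·399
1 = 4807·19871 − 9811·9736
So 9736·(-9811) ≡ 1 (mod 19871), and -9811 ≡ 10060 (mod 19871).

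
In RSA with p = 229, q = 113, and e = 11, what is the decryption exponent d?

φ(n) = (p−1)(q−1) = 228·112 = 25536.
Need d with 11·d ≡ 1 (mod 25536). Apply the extended Euclidean algorithm:
25536 = 2321*11 + 5
11 = 2*5 + 1
5 = 5*1 + 0
Back-substitute:
1 = 11 − 2·5
1 = −2·25536 + 4643·11
So 11·4643 ≡ 1 (mod 25536), hence d = 4643.

4643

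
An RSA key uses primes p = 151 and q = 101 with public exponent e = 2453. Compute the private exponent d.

11117

φ(n) = (p−1)(q−1) = 150·100 = 15000.
Need d with 2453·d ≡ 1 (mod 15000). Apply the extended Euclidean algorithm:
15000 = 6×2453 + 282
2453 = 8×282 + 197
282 = 1×197 + 85
197 = 2×85 + 27
85 = 3×27 + 4
27 = 6×4 + 3
4 = 1×3 + 1
3 = 3×1 + 0
Back-substitute:
1 = 4 − 3
1 = −27 + 7·4
1 = 7·85 − 22·27
1 = −22·197 + 51·85
1 = 51·282 − 73·197
1 = −73·2453 + 635·282
1 = 635·15000 − 3883·2453
So 2453·(-3883) ≡ 1 (mod 15000), hence d ≡ -3883 ≡ 11117 (mod 15000).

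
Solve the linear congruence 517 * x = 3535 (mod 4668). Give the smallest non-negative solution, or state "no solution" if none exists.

991

First find gcd(517, 4668):
4668 = 9×517 + 15
517 = 34×15 + 7
15 = 2×7 + 1
7 = 7×1 + 0
gcd = 1, so a unique solution mod 4668 exists.
Back-substitute for the Bézout coefficients:
1 = 15 − 2·7
1 = −2·517 + 69·15
1 = 69·4668 − 623·517
So 517·(-623) ≡ 1 (mod 4668), giving 517⁻¹ ≡ 4045.
x ≡ 517⁻¹·3535 ≡ 4045·3535 ≡ 991 (mod 4668).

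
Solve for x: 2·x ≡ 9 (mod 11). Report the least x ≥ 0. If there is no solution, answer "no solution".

First find gcd(2, 11):
11 = 5·2 + 1
2 = 2·1 + 0
gcd = 1, so a unique solution mod 11 exists.
Back-substitute for the Bézout coefficients:
1 = 11 − 5·2
So 2·(-5) ≡ 1 (mod 11), giving 2⁻¹ ≡ 6.
x ≡ 2⁻¹·9 ≡ 6·9 ≡ 10 (mod 11).

10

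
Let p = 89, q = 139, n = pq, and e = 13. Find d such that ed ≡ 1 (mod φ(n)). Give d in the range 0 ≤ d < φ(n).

5605

φ(n) = (p−1)(q−1) = 88·138 = 12144.
Need d with 13·d ≡ 1 (mod 12144). Apply the extended Euclidean algorithm:
12144 = 934×13 + 2
13 = 6×2 + 1
2 = 2×1 + 0
Back-substitute:
1 = 13 − 6·2
1 = −6·12144 + 5605·13
So 13·5605 ≡ 1 (mod 12144), hence d = 5605.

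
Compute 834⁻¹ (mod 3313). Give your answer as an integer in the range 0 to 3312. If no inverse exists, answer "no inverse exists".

gcd(3313, 834) by repeated division:
3313 = 3·834 + 811
834 = 1·811 + 23
811 = 35·23 + 6
23 = 3·6 + 5
6 = 1·5 + 1
5 = 5·1 + 0
gcd = 1, so the inverse exists. Back-substitute:
1 = 6 − 5
1 = −23 + 4·6
1 = 4·811 − 141·23
1 = −141·834 + 145·811
1 = 145·3313 − 576·834
So 834·(-576) ≡ 1 (mod 3313), and -576 ≡ 2737 (mod 3313).

2737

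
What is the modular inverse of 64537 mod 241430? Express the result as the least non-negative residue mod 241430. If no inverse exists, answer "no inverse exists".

32363

Run Euclid on (241430, 64537):
241430 = 3*64537 + 47819
64537 = 1*47819 + 16718
47819 = 2*16718 + 14383
16718 = 1*14383 + 2335
14383 = 6*2335 + 373
2335 = 6*373 + 97
373 = 3*97 + 82
97 = 1*82 + 15
82 = 5*15 + 7
15 = 2*7 + 1
7 = 7*1 + 0
gcd = 1, so the inverse exists. Back-substitute:
1 = 15 − 2·7
1 = −2·82 + 11·15
1 = 11·97 − 13·82
1 = −13·373 + 50·97
1 = 50·2335 − 313·373
1 = −313·14383 + 1928·2335
1 = 1928·16718 − 2241·14383
1 = −2241·47819 + 6410·16718
1 = 6410·64537 − 8651·47819
1 = −8651·241430 + 32363·64537
So 64537·32363 ≡ 1 (mod 241430).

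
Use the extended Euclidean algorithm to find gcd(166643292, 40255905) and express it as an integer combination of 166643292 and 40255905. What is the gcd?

Repeated division:
166643292 = 4*40255905 + 5619672
40255905 = 7*5619672 + 918201
5619672 = 6*918201 + 110466
918201 = 8*110466 + 34473
110466 = 3*34473 + 7047
34473 = 4*7047 + 6285
7047 = 1*6285 + 762
6285 = 8*762 + 189
762 = 4*189 + 6
189 = 31*6 + 3
6 = 2*3 + 0
gcd(166643292, 40255905) = 3.
Working backward:
3 = 189 − 31·6
3 = −31·762 + 125·189
3 = 125·6285 − 1031·762
3 = −1031·7047 + 1156·6285
3 = 1156·34473 − 5655·7047
3 = −5655·110466 + 18121·34473
3 = 18121·918201 − 150623·110466
3 = −150623·5619672 + 921859·918201
3 = 921859·40255905 − 6603636·5619672
3 = −6603636·166643292 + 27336403·40255905
So 3 = (-6603636)·166643292 + (27336403)·40255905.

3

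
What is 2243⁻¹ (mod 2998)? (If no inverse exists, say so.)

gcd(2998, 2243) by repeated division:
2998 = 1×2243 + 755
2243 = 2×755 + 733
755 = 1×733 + 22
733 = 33×22 + 7
22 = 3×7 + 1
7 = 7×1 + 0
The gcd is 1. Working backward:
1 = 22 − 3·7
1 = −3·733 + 100·22
1 = 100·755 − 103·733
1 = −103·2243 + 306·755
1 = 306·2998 − 409·2243
Thus 2243·(-409) ≡ 1 (mod 2998); reducing, -409 mod 2998 = 2589.

2589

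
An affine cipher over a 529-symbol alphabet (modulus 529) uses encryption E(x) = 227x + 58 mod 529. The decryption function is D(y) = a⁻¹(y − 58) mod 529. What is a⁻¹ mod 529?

268

Extended Euclidean algorithm:
529 = 2·227 + 75
227 = 3·75 + 2
75 = 37·2 + 1
2 = 2·1 + 0
The gcd is 1. Working backward:
1 = 75 − 37·2
1 = −37·227 + 112·75
1 = 112·529 − 261·227
Hence 227⁻¹ ≡ -261 ≡ 268 (mod 529).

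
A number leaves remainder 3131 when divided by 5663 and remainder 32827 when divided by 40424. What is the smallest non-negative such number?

Write x = 3131 + 5663·k. Then 5663·k ≡ 32827 − 3131 ≡ 29696 (mod 40424).
Need 5663⁻¹ mod 40424. Extended Euclid on (40424, 5663):
40424 = 7*5663 + 783
5663 = 7*783 + 182
783 = 4*182 + 55
182 = 3*55 + 17
55 = 3*17 + 4
17 = 4*4 + 1
4 = 4*1 + 0
Back-substitute:
1 = 17 − 4·4
1 = −4·55 + 13·17
1 = 13·182 − 43·55
1 = −43·783 + 185·182
1 = 185·5663 − 1338·783
1 = −1338·40424 + 9551·5663
5663⁻¹ ≡ 9551 (mod 40424), so k ≡ 9551·29696 ≡ 11712 (mod 40424).
x = 3131 + 5663·11712 = 66328187.

66328187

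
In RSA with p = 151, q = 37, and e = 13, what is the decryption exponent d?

2077

φ(n) = (p−1)(q−1) = 150·36 = 5400.
Need d with 13·d ≡ 1 (mod 5400). Apply the extended Euclidean algorithm:
5400 = 415*13 + 5
13 = 2*5 + 3
5 = 1*3 + 2
3 = 1*2 + 1
2 = 2*1 + 0
Back-substitute:
1 = 3 − 2
1 = −5 + 2·3
1 = 2·13 − 5·5
1 = −5·5400 + 2077·13
So 13·2077 ≡ 1 (mod 5400), hence d = 2077.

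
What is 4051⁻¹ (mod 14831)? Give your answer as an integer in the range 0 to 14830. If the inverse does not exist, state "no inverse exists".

10251

Extended Euclidean algorithm:
14831 = 3·4051 + 2678
4051 = 1·2678 + 1373
2678 = 1·1373 + 1305
1373 = 1·1305 + 68
1305 = 19·68 + 13
68 = 5·13 + 3
13 = 4·3 + 1
3 = 3·1 + 0
The gcd is 1. Working backward:
1 = 13 − 4·3
1 = −4·68 + 21·13
1 = 21·1305 − 403·68
1 = −403·1373 + 424·1305
1 = 424·2678 − 827·1373
1 = −827·4051 + 1251·2678
1 = 1251·14831 − 4580·4051
Thus 4051·(-4580) ≡ 1 (mod 14831); reducing, -4580 mod 14831 = 10251.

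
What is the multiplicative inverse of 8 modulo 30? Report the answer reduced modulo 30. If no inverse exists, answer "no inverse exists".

Compute gcd(8, 30):
30 = 3*8 + 6
8 = 1*6 + 2
6 = 3*2 + 0
Since gcd = 2 > 1, 8 is not a unit mod 30.

no inverse exists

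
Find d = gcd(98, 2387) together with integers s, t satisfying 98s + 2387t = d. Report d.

7

Apply Euclid's algorithm to 2387 and 98:
2387 = 24*98 + 35
98 = 2*35 + 28
35 = 1*28 + 7
28 = 4*7 + 0
gcd(98, 2387) = 7.
Back-substituting:
7 = 35 − 28
7 = −98 + 3·35
7 = 3·2387 − 73·98
So 7 = (3)·2387 + (-73)·98.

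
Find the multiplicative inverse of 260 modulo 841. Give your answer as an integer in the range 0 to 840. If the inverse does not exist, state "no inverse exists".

gcd(841, 260) by repeated division:
841 = 3*260 + 61
260 = 4*61 + 16
61 = 3*16 + 13
16 = 1*13 + 3
13 = 4*3 + 1
3 = 3*1 + 0
Since gcd(260, 841) = 1, back-substitute to write 1 as a combination:
1 = 13 − 4·3
1 = −4·16 + 5·13
1 = 5·61 − 19·16
1 = −19·260 + 81·61
1 = 81·841 − 262·260
Thus 260·(-262) ≡ 1 (mod 841); reducing, -262 mod 841 = 579.

579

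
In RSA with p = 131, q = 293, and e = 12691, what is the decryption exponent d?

23851

φ(n) = (p−1)(q−1) = 130·292 = 37960.
Need d with 12691·d ≡ 1 (mod 37960). Apply the extended Euclidean algorithm:
37960 = 2×12691 + 12578
12691 = 1×12578 + 113
12578 = 111×113 + 35
113 = 3×35 + 8
35 = 4×8 + 3
8 = 2×3 + 2
3 = 1×2 + 1
2 = 2×1 + 0
Back-substitute:
1 = 3 − 2
1 = −8 + 3·3
1 = 3·35 − 13·8
1 = −13·113 + 42·35
1 = 42·12578 − 4675·113
1 = −4675·12691 + 4717·12578
1 = 4717·37960 − 14109·12691
So 12691·(-14109) ≡ 1 (mod 37960), hence d ≡ -14109 ≡ 23851 (mod 37960).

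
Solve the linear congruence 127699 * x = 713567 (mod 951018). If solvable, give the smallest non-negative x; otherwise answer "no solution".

First find gcd(127699, 951018):
951018 = 7*127699 + 57125
127699 = 2*57125 + 13449
57125 = 4*13449 + 3329
13449 = 4*3329 + 133
3329 = 25*133 + 4
133 = 33*4 + 1
4 = 4*1 + 0
gcd = 1, so a unique solution mod 951018 exists.
Back-substitute for the Bézout coefficients:
1 = 133 − 33·4
1 = −33·3329 + 826·133
1 = 826·13449 − 3337·3329
1 = −3337·57125 + 14174·13449
1 = 14174·127699 − 31685·57125
1 = −31685·951018 + 235969·127699
So 127699·(235969) ≡ 1 (mod 951018), giving 127699⁻¹ ≡ 235969.
x ≡ 127699⁻¹·713567 ≡ 235969·713567 ≡ 52487 (mod 951018).

52487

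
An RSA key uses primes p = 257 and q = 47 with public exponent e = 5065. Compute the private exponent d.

φ(n) = (p−1)(q−1) = 256·46 = 11776.
Need d with 5065·d ≡ 1 (mod 11776). Apply the extended Euclidean algorithm:
11776 = 2*5065 + 1646
5065 = 3*1646 + 127
1646 = 12*127 + 122
127 = 1*122 + 5
122 = 24*5 + 2
5 = 2*2 + 1
2 = 2*1 + 0
Back-substitute:
1 = 5 − 2·2
1 = −2·122 + 49·5
1 = 49·127 − 51·122
1 = −51·1646 + 661·127
1 = 661·5065 − 2034·1646
1 = −2034·11776 + 4729·5065
So 5065·4729 ≡ 1 (mod 11776), hence d = 4729.

4729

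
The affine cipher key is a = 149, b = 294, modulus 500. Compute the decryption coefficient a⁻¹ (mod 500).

349

Extended Euclidean algorithm:
500 = 3×149 + 53
149 = 2×53 + 43
53 = 1×43 + 10
43 = 4×10 + 3
10 = 3×3 + 1
3 = 3×1 + 0
The gcd is 1. Working backward:
1 = 10 − 3·3
1 = −3·43 + 13·10
1 = 13·53 − 16·43
1 = −16·149 + 45·53
1 = 45·500 − 151·149
So 149·(-151) ≡ 1 (mod 500), and -151 ≡ 349 (mod 500).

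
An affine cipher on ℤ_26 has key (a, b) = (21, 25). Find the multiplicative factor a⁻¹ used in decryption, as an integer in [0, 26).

5

Extended Euclidean algorithm:
26 = 1×21 + 5
21 = 4×5 + 1
5 = 5×1 + 0
gcd = 1, so the inverse exists. Back-substitute:
1 = 21 − 4·5
1 = −4·26 + 5·21
So 21·5 ≡ 1 (mod 26).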